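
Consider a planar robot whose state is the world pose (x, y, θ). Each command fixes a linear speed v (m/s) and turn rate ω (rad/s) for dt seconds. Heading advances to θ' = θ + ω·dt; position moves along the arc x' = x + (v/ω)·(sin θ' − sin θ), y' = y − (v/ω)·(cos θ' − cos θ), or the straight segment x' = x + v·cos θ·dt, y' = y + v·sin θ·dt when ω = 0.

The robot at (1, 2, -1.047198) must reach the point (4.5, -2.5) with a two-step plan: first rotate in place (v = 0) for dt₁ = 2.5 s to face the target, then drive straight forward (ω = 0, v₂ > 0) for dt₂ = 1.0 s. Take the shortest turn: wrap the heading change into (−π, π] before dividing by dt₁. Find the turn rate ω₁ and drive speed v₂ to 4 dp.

ω₁ = 0.0550, v₂ = 5.7009

heading to target = atan2(-2.5−2, 4.5−1) = -0.9098
Δθ = wrap(-0.9098 − -1.0472) = 0.1374; ω₁ = Δθ/dt₁ = 0.0550
distance = √((4.5−1)² + (-2.5−2)²) = 5.7009; v₂ = distance/dt₂ = 5.7009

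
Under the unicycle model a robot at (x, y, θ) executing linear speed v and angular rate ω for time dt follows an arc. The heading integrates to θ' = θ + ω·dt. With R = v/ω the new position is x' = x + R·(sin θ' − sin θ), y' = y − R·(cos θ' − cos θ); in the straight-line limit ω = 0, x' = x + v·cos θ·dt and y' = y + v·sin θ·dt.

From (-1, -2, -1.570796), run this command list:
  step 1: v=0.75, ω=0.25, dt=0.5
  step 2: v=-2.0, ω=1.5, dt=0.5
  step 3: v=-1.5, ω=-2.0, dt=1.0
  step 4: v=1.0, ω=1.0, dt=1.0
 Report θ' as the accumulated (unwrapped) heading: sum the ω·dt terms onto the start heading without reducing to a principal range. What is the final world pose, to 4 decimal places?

step 1: θ'=-1.4458 (R=3.0000) → pose (-0.9766, -2.3740, -1.4458)
step 2: θ'=-0.6958 (R=-1.3333) → pose (-1.4449, -1.5169, -0.6958)
step 3: θ'=-2.6958 (R=0.7500) → pose (-1.2875, -0.2645, -2.6958)
step 4: θ'=-1.6958 (R=1.0000) → pose (-1.8485, -1.0421, -1.6958)

(-1.8485, -1.0421, -1.6958)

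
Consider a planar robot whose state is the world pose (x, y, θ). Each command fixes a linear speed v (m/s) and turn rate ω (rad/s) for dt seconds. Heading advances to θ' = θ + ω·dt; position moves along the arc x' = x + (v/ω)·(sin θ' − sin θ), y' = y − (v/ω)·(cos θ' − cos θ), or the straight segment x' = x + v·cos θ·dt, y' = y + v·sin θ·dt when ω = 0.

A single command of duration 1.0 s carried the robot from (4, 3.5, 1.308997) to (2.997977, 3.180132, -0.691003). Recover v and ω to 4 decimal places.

Δθ = -0.691003 − 1.308997 = -2.000000
ω = Δθ/dt = -2.000000/1.0 = -2.0000
R = Δx/(sin θ' − sin θ) = 0.6250
v = R·ω = 0.6250·-2.0000 = -1.2500

v = -1.2500, ω = -2.0000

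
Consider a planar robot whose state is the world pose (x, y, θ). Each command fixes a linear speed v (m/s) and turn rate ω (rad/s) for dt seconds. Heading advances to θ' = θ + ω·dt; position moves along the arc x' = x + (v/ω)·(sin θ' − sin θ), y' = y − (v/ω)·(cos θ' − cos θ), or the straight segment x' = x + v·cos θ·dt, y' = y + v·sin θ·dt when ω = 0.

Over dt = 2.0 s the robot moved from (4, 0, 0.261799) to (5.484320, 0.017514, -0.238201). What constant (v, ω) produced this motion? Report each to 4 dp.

v = 0.7500, ω = -0.2500

Δθ = -0.238201 − 0.261799 = -0.500000
ω = Δθ/dt = -0.500000/2.0 = -0.2500
R = Δx/(sin θ' − sin θ) = -3.0000
v = R·ω = -3.0000·-0.2500 = 0.7500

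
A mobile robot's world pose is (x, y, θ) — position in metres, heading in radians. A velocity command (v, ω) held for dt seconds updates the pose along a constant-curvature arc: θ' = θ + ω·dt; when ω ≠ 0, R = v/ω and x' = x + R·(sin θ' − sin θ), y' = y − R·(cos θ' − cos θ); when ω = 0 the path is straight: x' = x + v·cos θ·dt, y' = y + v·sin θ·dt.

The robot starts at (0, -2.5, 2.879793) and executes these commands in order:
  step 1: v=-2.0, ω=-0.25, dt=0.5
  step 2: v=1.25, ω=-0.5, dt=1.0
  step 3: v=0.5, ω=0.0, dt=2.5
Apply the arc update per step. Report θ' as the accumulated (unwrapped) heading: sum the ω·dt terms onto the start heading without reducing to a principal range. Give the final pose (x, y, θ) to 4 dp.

step 1: θ'=2.7548 (R=8.0000) → pose (0.9473, -2.8184, 2.7548)
step 2: θ'=2.2548 (R=-2.5000) → pose (-0.0473, -2.0829, 2.2548)
step 3: θ'=2.2548 (straight) → pose (-0.8372, -1.1141, 2.2548)

(-0.8372, -1.1141, 2.2548)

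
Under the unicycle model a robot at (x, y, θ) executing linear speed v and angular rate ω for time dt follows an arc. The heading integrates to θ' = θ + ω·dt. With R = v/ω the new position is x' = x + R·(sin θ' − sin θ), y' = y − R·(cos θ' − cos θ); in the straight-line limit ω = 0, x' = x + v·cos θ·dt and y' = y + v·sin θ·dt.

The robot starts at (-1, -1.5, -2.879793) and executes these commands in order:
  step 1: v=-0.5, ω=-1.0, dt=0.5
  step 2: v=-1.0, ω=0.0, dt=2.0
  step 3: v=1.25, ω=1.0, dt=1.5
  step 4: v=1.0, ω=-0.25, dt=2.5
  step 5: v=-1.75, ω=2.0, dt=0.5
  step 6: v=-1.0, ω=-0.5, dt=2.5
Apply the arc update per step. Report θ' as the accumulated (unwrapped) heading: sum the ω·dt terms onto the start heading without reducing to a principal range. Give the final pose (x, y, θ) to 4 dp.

(-0.1329, -2.0578, -2.7548)

step 1: θ'=-3.3798 (R=0.5000) → pose (-0.7526, -1.4971, -3.3798)
step 2: θ'=-3.3798 (straight) → pose (1.1909, -1.9690, -3.3798)
step 3: θ'=-1.8798 (R=1.2500) → pose (-0.2948, -2.8036, -1.8798)
step 4: θ'=-2.5048 (R=-4.0000) → pose (-1.7269, -4.8032, -2.5048)
step 5: θ'=-1.5048 (R=-0.8750) → pose (-1.3741, -4.0420, -1.5048)
step 6: θ'=-2.7548 (R=2.0000) → pose (-0.1329, -2.0578, -2.7548)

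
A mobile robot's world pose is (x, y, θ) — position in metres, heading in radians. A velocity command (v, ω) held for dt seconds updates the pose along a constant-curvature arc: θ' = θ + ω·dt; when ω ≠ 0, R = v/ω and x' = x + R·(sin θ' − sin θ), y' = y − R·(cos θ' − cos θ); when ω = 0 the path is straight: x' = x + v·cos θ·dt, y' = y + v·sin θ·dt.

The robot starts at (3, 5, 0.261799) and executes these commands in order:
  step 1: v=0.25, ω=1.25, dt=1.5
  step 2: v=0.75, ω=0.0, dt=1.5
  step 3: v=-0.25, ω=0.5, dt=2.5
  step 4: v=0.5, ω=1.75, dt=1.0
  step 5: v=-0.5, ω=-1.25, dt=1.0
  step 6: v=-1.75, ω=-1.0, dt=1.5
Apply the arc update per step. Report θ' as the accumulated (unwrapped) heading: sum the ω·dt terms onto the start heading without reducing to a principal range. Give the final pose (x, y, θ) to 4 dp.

step 1: θ'=2.1368 (R=0.2000) → pose (3.1170, 5.3004, 2.1368)
step 2: θ'=2.1368 (straight) → pose (2.5138, 6.2500, 2.1368)
step 3: θ'=3.3868 (R=-0.5000) → pose (3.0572, 6.0331, 3.3868)
step 4: θ'=5.1368 (R=0.2857) → pose (2.8661, 5.6383, 5.1368)
step 5: θ'=3.8868 (R=0.4000) → pose (2.9594, 6.0970, 3.8868)
step 6: θ'=2.3868 (R=1.7500) → pose (5.3451, 6.0855, 2.3868)

(5.3451, 6.0855, 2.3868)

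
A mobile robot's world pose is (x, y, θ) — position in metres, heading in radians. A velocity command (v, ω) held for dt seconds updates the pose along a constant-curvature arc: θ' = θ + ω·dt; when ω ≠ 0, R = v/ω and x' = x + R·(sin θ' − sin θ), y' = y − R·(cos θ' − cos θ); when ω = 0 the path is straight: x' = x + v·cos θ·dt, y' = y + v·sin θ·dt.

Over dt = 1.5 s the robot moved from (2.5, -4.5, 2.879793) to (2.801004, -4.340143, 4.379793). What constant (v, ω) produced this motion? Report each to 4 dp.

v = -0.2500, ω = 1.0000

Δθ = 4.379793 − 2.879793 = 1.500000
ω = Δθ/dt = 1.500000/1.5 = 1.0000
R = Δx/(sin θ' − sin θ) = -0.2500
v = R·ω = -0.2500·1.0000 = -0.2500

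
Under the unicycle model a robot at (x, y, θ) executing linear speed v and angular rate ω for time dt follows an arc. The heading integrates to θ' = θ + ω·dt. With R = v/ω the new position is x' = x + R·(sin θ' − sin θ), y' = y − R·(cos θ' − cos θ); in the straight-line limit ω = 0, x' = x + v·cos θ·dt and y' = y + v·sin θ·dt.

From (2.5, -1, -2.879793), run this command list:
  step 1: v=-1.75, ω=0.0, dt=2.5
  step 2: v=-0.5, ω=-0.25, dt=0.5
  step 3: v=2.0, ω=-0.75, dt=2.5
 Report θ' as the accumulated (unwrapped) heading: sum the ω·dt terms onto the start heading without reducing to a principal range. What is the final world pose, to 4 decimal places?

(3.9778, 3.2679, -4.8798)

step 1: θ'=-2.8798 (straight) → pose (6.7259, 0.1323, -2.8798)
step 2: θ'=-3.0048 (R=2.0000) → pose (6.9708, 0.1818, -3.0048)
step 3: θ'=-4.8798 (R=-2.6667) → pose (3.9778, 3.2679, -4.8798)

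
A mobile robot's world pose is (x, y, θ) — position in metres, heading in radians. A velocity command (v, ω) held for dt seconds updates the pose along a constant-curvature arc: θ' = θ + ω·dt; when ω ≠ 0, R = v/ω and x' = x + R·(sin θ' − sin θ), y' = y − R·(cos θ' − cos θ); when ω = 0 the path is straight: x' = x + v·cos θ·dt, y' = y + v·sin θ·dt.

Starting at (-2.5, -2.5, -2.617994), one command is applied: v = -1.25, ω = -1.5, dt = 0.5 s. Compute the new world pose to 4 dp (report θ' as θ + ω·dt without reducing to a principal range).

θ' = -2.6180 + -1.5·0.5 = -3.3680
R = v/ω = -1.25/-1.5 = 0.8333
x' = -2.5 + 0.8333·(sin -3.3680 − sin -2.6180) = -1.8963
y' = -2.5 − 0.8333·(cos -3.3680 − cos -2.6180) = -2.4096

(-1.8963, -2.4096, -3.3680)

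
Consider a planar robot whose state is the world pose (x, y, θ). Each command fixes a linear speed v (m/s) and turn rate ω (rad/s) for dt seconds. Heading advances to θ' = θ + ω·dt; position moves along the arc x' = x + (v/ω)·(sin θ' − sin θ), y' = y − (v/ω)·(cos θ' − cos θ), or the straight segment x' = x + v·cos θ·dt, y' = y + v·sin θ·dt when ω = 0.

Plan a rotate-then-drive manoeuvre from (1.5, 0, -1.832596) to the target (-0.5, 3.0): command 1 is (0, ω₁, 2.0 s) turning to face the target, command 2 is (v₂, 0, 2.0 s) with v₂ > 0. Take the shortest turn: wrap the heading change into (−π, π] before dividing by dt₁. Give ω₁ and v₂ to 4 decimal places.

heading to target = atan2(3−0, -0.5−1.5) = 2.1588
Δθ = wrap(2.1588 − -1.8326) = -2.2918; ω₁ = Δθ/dt₁ = -1.1459
distance = √((-0.5−1.5)² + (3−0)²) = 3.6056; v₂ = distance/dt₂ = 1.8028

ω₁ = -1.1459, v₂ = 1.8028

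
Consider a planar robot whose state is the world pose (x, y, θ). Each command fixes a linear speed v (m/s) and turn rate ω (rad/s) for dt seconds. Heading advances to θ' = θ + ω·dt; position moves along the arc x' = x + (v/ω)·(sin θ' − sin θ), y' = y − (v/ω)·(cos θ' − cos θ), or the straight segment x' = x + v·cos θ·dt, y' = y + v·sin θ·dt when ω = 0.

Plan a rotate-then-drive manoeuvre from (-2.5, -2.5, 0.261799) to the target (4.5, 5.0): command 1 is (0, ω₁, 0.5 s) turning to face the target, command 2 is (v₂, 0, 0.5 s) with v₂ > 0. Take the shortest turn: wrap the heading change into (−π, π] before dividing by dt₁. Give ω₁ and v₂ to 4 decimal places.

heading to target = atan2(5−-2.5, 4.5−-2.5) = 0.8199
Δθ = wrap(0.8199 − 0.2618) = 0.5581; ω₁ = Δθ/dt₁ = 1.1161
distance = √((4.5−-2.5)² + (5−-2.5)²) = 10.2591; v₂ = distance/dt₂ = 20.5183

ω₁ = 1.1161, v₂ = 20.5183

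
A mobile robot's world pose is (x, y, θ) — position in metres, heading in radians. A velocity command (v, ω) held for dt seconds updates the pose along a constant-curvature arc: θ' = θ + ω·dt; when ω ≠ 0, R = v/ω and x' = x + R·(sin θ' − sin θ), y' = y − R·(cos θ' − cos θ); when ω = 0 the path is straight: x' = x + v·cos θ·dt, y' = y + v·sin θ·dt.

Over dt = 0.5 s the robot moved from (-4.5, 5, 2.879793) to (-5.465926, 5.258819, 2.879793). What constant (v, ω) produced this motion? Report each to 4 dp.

Δθ = 2.879793 − 2.879793 = 0.000000
ω = Δθ/dt = 0.000000/0.5 = 0.0000
ω = 0 → v = (Δx·cos θ + Δy·sin θ)/dt = 2.0000

v = 2.0000, ω = 0.0000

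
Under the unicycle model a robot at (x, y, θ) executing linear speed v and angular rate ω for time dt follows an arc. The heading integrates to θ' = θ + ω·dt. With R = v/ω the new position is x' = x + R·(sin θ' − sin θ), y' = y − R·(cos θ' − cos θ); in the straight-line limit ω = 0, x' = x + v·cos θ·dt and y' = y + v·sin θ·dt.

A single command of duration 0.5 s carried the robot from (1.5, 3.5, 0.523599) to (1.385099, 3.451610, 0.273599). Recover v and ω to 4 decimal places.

v = -0.2500, ω = -0.5000

Δθ = 0.273599 − 0.523599 = -0.250000
ω = Δθ/dt = -0.250000/0.5 = -0.5000
R = Δx/(sin θ' − sin θ) = 0.5000
v = R·ω = 0.5000·-0.5000 = -0.2500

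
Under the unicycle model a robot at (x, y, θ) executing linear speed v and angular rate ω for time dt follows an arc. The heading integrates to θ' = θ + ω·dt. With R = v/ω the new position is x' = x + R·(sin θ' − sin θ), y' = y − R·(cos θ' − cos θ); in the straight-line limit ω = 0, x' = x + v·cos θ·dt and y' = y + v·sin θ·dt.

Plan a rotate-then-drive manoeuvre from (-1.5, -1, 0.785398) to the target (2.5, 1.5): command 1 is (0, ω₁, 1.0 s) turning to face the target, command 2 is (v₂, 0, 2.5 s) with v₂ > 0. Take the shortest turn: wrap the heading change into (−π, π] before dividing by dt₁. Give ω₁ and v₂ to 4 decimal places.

heading to target = atan2(1.5−-1, 2.5−-1.5) = 0.5586
Δθ = wrap(0.5586 − 0.7854) = -0.2268; ω₁ = Δθ/dt₁ = -0.2268
distance = √((2.5−-1.5)² + (1.5−-1)²) = 4.7170; v₂ = distance/dt₂ = 1.8868

ω₁ = -0.2268, v₂ = 1.8868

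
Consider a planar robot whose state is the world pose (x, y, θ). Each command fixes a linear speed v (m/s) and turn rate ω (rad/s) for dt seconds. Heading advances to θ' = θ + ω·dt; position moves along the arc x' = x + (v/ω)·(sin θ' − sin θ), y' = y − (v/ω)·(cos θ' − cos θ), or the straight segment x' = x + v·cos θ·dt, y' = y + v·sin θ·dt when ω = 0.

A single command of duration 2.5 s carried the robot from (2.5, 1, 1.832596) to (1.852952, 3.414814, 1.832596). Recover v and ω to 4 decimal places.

v = 1.0000, ω = 0.0000

Δθ = 1.832596 − 1.832596 = 0.000000
ω = Δθ/dt = 0.000000/2.5 = 0.0000
ω = 0 → v = (Δx·cos θ + Δy·sin θ)/dt = 1.0000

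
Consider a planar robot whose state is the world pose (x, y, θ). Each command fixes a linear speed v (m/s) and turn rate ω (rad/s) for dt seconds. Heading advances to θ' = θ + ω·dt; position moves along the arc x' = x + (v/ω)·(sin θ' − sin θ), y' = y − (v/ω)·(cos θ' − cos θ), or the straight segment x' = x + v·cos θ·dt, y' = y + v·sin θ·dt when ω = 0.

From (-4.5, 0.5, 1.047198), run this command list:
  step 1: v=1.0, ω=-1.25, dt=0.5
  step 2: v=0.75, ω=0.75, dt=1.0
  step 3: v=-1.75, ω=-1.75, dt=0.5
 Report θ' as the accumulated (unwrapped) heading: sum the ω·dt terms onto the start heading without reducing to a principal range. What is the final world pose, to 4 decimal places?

step 1: θ'=0.4222 (R=-0.8000) → pose (-4.1350, 0.8298, 0.4222)
step 2: θ'=1.1722 (R=1.0000) → pose (-3.6232, 1.3538, 1.1722)
step 3: θ'=0.2972 (R=1.0000) → pose (-4.2519, 0.7858, 0.2972)

(-4.2519, 0.7858, 0.2972)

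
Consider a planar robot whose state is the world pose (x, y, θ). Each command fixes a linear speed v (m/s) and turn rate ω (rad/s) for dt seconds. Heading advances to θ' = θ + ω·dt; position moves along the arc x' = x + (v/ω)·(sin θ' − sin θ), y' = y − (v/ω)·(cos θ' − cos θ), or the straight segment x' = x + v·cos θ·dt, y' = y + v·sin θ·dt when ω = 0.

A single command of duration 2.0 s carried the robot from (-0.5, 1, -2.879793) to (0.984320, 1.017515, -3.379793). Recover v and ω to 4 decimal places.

Δθ = -3.379793 − -2.879793 = -0.500000
ω = Δθ/dt = -0.500000/2.0 = -0.2500
R = Δx/(sin θ' − sin θ) = 3.0000
v = R·ω = 3.0000·-0.2500 = -0.7500

v = -0.7500, ω = -0.2500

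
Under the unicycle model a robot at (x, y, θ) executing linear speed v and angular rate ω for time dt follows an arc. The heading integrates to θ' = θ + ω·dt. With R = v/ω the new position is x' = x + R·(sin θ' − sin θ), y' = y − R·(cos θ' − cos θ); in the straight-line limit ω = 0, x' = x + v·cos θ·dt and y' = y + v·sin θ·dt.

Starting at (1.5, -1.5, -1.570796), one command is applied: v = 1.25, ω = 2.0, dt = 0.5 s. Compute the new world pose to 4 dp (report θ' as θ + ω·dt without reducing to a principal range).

θ' = -1.5708 + 2.0·0.5 = -0.5708
R = v/ω = 1.25/2.0 = 0.6250
x' = 1.5 + 0.6250·(sin -0.5708 − sin -1.5708) = 1.7873
y' = -1.5 − 0.6250·(cos -0.5708 − cos -1.5708) = -2.0259

(1.7873, -2.0259, -0.5708)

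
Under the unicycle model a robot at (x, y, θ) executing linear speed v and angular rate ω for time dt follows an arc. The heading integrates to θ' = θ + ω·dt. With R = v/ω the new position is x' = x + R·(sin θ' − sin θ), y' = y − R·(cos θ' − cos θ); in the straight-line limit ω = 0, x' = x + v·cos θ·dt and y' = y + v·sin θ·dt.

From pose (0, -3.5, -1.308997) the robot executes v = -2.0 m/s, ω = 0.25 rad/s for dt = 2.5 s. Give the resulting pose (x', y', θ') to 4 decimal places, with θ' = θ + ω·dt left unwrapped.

θ' = -1.3090 + 0.25·2.5 = -0.6840
R = v/ω = -2.0/0.25 = -8.0000
x' = 0 + -8.0000·(sin -0.6840 − sin -1.3090) = -2.6722
y' = -3.5 − -8.0000·(cos -0.6840 − cos -1.3090) = 0.6299

(-2.6722, 0.6299, -0.6840)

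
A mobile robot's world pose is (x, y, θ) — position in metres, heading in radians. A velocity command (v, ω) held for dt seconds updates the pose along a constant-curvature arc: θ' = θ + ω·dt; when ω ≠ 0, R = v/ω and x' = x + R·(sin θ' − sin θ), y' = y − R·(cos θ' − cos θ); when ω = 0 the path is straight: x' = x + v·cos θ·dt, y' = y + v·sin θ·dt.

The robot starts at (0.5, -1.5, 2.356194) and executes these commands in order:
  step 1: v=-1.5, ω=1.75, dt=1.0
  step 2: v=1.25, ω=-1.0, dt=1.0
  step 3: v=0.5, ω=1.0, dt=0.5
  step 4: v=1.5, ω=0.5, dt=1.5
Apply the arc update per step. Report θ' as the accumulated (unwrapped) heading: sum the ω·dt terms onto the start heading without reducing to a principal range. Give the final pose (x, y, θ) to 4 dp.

step 1: θ'=4.1062 (R=-0.8571) → pose (1.8105, -1.3823, 4.1062)
step 2: θ'=3.1062 (R=-1.2500) → pose (0.7390, -1.9193, 3.1062)
step 3: θ'=3.6062 (R=0.5000) → pose (0.4973, -1.9720, 3.6062)
step 4: θ'=4.3562 (R=3.0000) → pose (-0.9702, -3.6079, 4.3562)

(-0.9702, -3.6079, 4.3562)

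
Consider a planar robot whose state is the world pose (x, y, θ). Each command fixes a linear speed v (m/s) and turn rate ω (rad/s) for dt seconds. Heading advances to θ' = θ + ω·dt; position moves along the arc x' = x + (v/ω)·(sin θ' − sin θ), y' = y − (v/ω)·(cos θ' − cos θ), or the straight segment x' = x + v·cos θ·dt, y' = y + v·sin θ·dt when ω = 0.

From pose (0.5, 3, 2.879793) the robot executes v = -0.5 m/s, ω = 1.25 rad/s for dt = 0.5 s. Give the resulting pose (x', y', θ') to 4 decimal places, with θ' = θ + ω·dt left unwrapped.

θ' = 2.8798 + 1.25·0.5 = 3.5048
R = v/ω = -0.5/1.25 = -0.4000
x' = 0.5 + -0.4000·(sin 3.5048 − sin 2.8798) = 0.7456
y' = 3 − -0.4000·(cos 3.5048 − cos 2.8798) = 3.0125

(0.7456, 3.0125, 3.5048)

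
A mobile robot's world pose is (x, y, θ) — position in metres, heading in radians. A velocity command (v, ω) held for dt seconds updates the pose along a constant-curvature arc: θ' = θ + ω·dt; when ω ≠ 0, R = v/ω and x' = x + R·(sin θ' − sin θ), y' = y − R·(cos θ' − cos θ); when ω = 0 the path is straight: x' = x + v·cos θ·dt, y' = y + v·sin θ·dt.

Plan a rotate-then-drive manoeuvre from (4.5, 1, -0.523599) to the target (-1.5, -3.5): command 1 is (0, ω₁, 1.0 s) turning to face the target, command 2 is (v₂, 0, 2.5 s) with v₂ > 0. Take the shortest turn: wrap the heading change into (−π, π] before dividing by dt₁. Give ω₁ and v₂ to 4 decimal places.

heading to target = atan2(-3.5−1, -1.5−4.5) = -2.4981
Δθ = wrap(-2.4981 − -0.5236) = -1.9745; ω₁ = Δθ/dt₁ = -1.9745
distance = √((-1.5−4.5)² + (-3.5−1)²) = 7.5000; v₂ = distance/dt₂ = 3.0000

ω₁ = -1.9745, v₂ = 3.0000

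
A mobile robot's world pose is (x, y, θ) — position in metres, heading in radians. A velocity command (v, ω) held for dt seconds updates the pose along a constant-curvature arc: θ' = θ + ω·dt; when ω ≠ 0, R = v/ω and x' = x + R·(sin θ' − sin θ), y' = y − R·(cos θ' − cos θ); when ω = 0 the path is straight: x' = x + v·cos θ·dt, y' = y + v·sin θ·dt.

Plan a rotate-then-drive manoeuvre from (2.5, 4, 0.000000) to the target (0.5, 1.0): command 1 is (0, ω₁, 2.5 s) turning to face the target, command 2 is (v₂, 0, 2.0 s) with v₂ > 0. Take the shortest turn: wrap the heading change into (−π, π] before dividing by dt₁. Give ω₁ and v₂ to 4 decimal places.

ω₁ = -0.8635, v₂ = 1.8028

heading to target = atan2(1−4, 0.5−2.5) = -2.1588
Δθ = wrap(-2.1588 − 0.0000) = -2.1588; ω₁ = Δθ/dt₁ = -0.8635
distance = √((0.5−2.5)² + (1−4)²) = 3.6056; v₂ = distance/dt₂ = 1.8028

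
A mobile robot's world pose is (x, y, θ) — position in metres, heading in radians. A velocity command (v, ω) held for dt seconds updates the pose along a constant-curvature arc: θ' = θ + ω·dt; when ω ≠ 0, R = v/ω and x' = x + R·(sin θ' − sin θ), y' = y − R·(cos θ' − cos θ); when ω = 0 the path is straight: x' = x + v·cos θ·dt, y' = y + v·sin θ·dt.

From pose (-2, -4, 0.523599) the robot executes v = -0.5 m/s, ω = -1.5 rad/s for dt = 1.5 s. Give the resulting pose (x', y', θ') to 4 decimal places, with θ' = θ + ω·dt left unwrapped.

(-2.4960, -3.6597, -1.7264)

θ' = 0.5236 + -1.5·1.5 = -1.7264
R = v/ω = -0.5/-1.5 = 0.3333
x' = -2 + 0.3333·(sin -1.7264 − sin 0.5236) = -2.4960
y' = -4 − 0.3333·(cos -1.7264 − cos 0.5236) = -3.6597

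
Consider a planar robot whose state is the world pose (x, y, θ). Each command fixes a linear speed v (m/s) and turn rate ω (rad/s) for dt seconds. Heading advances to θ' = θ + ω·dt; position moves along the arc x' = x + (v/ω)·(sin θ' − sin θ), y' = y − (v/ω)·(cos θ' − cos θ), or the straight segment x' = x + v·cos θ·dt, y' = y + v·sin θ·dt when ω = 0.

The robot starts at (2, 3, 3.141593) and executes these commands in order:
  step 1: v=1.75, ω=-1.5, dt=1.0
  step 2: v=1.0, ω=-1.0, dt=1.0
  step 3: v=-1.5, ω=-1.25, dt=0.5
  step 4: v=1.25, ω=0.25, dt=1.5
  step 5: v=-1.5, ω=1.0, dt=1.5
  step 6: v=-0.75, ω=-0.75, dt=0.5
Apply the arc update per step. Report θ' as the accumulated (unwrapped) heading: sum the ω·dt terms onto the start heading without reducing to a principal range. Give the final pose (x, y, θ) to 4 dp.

(1.5609, 2.8664, 1.5166)

step 1: θ'=1.6416 (R=-1.1667) → pose (0.8363, 4.0841, 1.6416)
step 2: θ'=0.6416 (R=-1.0000) → pose (1.2353, 4.9560, 0.6416)
step 3: θ'=0.0166 (R=1.2000) → pose (0.5370, 4.7176, 0.0166)
step 4: θ'=0.3916 (R=5.0000) → pose (2.3624, 5.0954, 0.3916)
step 5: θ'=1.8916 (R=-1.5000) → pose (1.5114, 3.2359, 1.8916)
step 6: θ'=1.5166 (R=1.0000) → pose (1.5609, 2.8664, 1.5166)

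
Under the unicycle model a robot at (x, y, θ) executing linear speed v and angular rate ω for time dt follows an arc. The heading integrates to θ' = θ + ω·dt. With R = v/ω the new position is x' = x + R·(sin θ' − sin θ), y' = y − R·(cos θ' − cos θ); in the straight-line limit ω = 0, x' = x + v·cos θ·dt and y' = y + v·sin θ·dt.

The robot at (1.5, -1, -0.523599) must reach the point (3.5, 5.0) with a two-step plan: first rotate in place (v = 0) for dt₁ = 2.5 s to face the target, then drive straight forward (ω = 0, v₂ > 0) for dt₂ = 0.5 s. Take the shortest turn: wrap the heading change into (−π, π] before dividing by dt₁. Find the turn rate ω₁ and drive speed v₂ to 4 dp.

ω₁ = 0.7091, v₂ = 12.6491

heading to target = atan2(5−-1, 3.5−1.5) = 1.2490
Δθ = wrap(1.2490 − -0.5236) = 1.7726; ω₁ = Δθ/dt₁ = 0.7091
distance = √((3.5−1.5)² + (5−-1)²) = 6.3246; v₂ = distance/dt₂ = 12.6491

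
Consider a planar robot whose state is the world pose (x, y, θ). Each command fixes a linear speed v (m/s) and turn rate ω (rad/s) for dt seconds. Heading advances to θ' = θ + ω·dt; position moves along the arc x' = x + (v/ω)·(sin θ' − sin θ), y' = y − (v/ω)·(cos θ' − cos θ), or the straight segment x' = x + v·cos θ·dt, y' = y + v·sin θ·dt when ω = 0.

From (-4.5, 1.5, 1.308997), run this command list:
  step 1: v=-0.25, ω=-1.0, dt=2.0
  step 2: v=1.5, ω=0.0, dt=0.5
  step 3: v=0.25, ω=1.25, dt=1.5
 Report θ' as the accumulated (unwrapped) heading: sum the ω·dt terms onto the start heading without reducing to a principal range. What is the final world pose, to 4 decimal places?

(-4.0102, 0.9727, 1.1840)

step 1: θ'=-0.6910 (R=0.2500) → pose (-4.9008, 1.3721, -0.6910)
step 2: θ'=-0.6910 (straight) → pose (-4.3229, 0.8941, -0.6910)
step 3: θ'=1.1840 (R=0.2000) → pose (-4.0102, 0.9727, 1.1840)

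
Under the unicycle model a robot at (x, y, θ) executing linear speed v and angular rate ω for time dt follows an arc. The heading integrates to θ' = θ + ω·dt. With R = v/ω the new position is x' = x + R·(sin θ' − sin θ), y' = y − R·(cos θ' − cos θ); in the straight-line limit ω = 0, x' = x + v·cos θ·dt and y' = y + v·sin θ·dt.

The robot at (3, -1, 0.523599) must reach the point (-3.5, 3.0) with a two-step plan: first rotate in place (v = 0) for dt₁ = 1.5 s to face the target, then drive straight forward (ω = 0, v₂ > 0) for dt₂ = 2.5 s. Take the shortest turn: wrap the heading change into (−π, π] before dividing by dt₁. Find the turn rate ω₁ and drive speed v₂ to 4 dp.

ω₁ = 1.3776, v₂ = 3.0529

heading to target = atan2(3−-1, -3.5−3) = 2.5899
Δθ = wrap(2.5899 − 0.5236) = 2.0663; ω₁ = Δθ/dt₁ = 1.3776
distance = √((-3.5−3)² + (3−-1)²) = 7.6322; v₂ = distance/dt₂ = 3.0529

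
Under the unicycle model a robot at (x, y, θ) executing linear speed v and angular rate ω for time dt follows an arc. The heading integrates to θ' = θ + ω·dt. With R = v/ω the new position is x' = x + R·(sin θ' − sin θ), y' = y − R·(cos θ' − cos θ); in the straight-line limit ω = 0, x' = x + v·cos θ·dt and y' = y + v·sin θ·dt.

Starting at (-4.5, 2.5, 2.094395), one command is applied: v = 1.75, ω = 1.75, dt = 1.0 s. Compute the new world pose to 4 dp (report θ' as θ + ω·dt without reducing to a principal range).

θ' = 2.0944 + 1.75·1.0 = 3.8444
R = v/ω = 1.75/1.75 = 1.0000
x' = -4.5 + 1.0000·(sin 3.8444 − sin 2.0944) = -6.0124
y' = 2.5 − 1.0000·(cos 3.8444 − cos 2.0944) = 2.7630

(-6.0124, 2.7630, 3.8444)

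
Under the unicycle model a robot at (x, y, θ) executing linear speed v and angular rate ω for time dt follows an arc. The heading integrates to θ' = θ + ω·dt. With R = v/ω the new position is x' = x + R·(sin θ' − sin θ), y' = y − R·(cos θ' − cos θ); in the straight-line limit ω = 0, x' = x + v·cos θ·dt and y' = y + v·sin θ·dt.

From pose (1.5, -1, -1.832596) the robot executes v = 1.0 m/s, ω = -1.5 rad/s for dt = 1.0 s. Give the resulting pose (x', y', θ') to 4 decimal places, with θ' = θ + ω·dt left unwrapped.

θ' = -1.8326 + -1.5·1.0 = -3.3326
R = v/ω = 1.0/-1.5 = -0.6667
x' = 1.5 + -0.6667·(sin -3.3326 − sin -1.8326) = 0.7295
y' = -1 − -0.6667·(cos -3.3326 − cos -1.8326) = -1.4820

(0.7295, -1.4820, -3.3326)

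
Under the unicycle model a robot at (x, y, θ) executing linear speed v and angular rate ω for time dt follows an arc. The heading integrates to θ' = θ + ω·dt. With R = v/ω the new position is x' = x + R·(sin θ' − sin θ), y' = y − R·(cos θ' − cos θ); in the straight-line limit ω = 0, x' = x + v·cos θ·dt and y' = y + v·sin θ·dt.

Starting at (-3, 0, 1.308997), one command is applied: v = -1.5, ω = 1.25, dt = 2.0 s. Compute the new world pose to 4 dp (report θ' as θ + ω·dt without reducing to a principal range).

(-1.0981, -1.2531, 3.8090)

θ' = 1.3090 + 1.25·2.0 = 3.8090
R = v/ω = -1.5/1.25 = -1.2000
x' = -3 + -1.2000·(sin 3.8090 − sin 1.3090) = -1.0981
y' = 0 − -1.2000·(cos 3.8090 − cos 1.3090) = -1.2531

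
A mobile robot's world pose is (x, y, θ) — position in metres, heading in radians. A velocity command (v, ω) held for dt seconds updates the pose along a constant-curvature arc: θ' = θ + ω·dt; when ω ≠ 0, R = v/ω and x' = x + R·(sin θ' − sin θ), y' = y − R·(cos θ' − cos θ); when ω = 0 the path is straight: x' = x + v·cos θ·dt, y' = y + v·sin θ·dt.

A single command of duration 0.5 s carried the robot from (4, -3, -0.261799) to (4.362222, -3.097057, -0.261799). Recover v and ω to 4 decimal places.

Δθ = -0.261799 − -0.261799 = 0.000000
ω = Δθ/dt = 0.000000/0.5 = 0.0000
ω = 0 → v = (Δx·cos θ + Δy·sin θ)/dt = 0.7500

v = 0.7500, ω = 0.0000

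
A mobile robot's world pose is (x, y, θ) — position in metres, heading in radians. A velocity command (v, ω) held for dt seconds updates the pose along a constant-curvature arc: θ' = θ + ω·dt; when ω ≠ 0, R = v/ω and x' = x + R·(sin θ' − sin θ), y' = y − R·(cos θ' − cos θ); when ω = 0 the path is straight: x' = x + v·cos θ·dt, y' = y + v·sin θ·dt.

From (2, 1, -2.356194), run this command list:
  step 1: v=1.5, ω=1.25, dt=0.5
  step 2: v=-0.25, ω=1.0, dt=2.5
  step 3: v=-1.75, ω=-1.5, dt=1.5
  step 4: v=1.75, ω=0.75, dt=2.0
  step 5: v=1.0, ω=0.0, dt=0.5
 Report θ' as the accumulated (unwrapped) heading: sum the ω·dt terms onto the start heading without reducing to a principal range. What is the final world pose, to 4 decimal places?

(2.1379, -0.8179, 0.0188)

step 1: θ'=-1.7312 (R=1.2000) → pose (1.6639, 0.3431, -1.7312)
step 2: θ'=0.7688 (R=-0.2500) → pose (1.2433, 0.5627, 0.7688)
step 3: θ'=-1.4812 (R=1.1667) → pose (-0.7298, 1.2969, -1.4812)
step 4: θ'=0.0188 (R=2.3333) → pose (1.6380, -0.8273, 0.0188)
step 5: θ'=0.0188 (straight) → pose (2.1379, -0.8179, 0.0188)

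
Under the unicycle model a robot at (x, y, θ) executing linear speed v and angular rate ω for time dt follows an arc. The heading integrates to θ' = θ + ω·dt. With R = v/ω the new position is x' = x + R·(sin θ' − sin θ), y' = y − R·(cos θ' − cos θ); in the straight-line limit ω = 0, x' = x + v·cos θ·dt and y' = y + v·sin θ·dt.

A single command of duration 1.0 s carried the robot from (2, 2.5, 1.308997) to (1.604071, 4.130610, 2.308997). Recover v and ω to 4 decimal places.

Δθ = 2.308997 − 1.308997 = 1.000000
ω = Δθ/dt = 1.000000/1.0 = 1.0000
R = −Δy/(cos θ' − cos θ) = 1.7500
v = R·ω = 1.7500·1.0000 = 1.7500

v = 1.7500, ω = 1.0000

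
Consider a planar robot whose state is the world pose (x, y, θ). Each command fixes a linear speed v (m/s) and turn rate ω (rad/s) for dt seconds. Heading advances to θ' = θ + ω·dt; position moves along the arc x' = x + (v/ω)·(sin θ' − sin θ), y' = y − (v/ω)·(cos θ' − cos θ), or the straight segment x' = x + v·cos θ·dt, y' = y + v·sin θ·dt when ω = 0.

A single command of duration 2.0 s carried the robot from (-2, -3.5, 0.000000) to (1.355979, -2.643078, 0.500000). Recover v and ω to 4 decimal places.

v = 1.7500, ω = 0.2500

Δθ = 0.500000 − 0.000000 = 0.500000
ω = Δθ/dt = 0.500000/2.0 = 0.2500
R = Δx/(sin θ' − sin θ) = 7.0000
v = R·ω = 7.0000·0.2500 = 1.7500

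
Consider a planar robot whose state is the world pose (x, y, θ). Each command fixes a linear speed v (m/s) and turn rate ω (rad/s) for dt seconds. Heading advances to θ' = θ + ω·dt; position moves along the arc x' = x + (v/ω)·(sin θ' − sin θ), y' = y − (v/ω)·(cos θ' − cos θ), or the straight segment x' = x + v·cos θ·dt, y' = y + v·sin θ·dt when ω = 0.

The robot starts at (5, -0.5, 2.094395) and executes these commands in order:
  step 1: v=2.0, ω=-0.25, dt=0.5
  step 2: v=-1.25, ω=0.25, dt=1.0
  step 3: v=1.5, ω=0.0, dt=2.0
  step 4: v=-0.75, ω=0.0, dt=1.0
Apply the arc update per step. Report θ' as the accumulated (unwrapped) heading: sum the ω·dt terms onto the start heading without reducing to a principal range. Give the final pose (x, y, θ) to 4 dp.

(3.8196, 1.1084, 2.2194)

step 1: θ'=1.9694 (R=-8.0000) → pose (4.5554, 0.3950, 1.9694)
step 2: θ'=2.2194 (R=-5.0000) → pose (5.1787, -0.6847, 2.2194)
step 3: θ'=2.2194 (straight) → pose (3.3665, 1.7061, 2.2194)
step 4: θ'=2.2194 (straight) → pose (3.8196, 1.1084, 2.2194)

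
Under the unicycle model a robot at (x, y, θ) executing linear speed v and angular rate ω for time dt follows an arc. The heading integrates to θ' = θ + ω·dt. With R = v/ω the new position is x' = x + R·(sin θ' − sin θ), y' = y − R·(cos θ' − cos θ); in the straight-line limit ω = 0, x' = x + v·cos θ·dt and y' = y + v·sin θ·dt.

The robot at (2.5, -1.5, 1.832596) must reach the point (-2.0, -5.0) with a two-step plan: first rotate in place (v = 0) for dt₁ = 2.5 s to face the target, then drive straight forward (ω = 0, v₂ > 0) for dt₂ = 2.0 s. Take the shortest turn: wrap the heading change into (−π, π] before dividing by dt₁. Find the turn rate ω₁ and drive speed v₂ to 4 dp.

heading to target = atan2(-5−-1.5, -2−2.5) = -2.4805
Δθ = wrap(-2.4805 − 1.8326) = 1.9700; ω₁ = Δθ/dt₁ = 0.7880
distance = √((-2−2.5)² + (-5−-1.5)²) = 5.7009; v₂ = distance/dt₂ = 2.8504

ω₁ = 0.7880, v₂ = 2.8504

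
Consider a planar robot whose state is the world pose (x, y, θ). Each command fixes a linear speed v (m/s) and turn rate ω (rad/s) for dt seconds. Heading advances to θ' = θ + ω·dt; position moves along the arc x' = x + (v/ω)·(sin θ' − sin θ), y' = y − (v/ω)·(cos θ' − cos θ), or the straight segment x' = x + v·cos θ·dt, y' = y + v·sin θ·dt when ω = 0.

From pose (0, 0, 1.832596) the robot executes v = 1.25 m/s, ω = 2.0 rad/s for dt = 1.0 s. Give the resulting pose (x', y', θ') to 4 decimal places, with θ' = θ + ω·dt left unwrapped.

θ' = 1.8326 + 2.0·1.0 = 3.8326
R = v/ω = 1.25/2.0 = 0.6250
x' = 0 + 0.6250·(sin 3.8326 − sin 1.8326) = -1.0020
y' = 0 − 0.6250·(cos 3.8326 − cos 1.8326) = 0.3199

(-1.0020, 0.3199, 3.8326)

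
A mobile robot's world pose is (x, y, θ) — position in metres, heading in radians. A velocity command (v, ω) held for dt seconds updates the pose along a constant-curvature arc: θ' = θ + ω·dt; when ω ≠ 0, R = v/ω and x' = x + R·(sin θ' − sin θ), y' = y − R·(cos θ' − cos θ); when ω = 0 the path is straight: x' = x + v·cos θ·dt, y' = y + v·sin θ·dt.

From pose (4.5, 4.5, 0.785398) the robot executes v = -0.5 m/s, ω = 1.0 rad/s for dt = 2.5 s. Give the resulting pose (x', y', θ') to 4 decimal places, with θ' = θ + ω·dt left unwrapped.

(4.9252, 3.6516, 3.2854)

θ' = 0.7854 + 1.0·2.5 = 3.2854
R = v/ω = -0.5/1.0 = -0.5000
x' = 4.5 + -0.5000·(sin 3.2854 − sin 0.7854) = 4.9252
y' = 4.5 − -0.5000·(cos 3.2854 − cos 0.7854) = 3.6516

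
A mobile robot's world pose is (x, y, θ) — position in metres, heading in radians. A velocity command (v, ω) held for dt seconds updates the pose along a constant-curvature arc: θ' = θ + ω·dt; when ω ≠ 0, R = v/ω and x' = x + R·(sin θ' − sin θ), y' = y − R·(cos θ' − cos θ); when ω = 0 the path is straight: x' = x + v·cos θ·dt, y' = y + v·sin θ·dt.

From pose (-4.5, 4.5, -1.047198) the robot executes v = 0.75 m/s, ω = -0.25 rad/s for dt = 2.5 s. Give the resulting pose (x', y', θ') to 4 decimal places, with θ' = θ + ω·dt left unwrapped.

(-4.1135, 2.6963, -1.6722)

θ' = -1.0472 + -0.25·2.5 = -1.6722
R = v/ω = 0.75/-0.25 = -3.0000
x' = -4.5 + -3.0000·(sin -1.6722 − sin -1.0472) = -4.1135
y' = 4.5 − -3.0000·(cos -1.6722 − cos -1.0472) = 2.6963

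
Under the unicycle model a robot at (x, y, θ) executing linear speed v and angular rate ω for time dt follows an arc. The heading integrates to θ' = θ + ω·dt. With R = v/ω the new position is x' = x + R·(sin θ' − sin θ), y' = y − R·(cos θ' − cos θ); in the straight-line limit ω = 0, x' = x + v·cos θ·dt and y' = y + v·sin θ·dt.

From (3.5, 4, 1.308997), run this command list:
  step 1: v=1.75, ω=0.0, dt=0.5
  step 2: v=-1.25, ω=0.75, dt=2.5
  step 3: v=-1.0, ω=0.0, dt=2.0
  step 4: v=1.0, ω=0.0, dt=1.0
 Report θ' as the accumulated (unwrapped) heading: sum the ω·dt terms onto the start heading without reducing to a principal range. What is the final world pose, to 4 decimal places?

step 1: θ'=1.3090 (straight) → pose (3.7265, 4.8452, 1.3090)
step 2: θ'=3.1840 (R=-1.6667) → pose (5.4070, 2.7487, 3.1840)
step 3: θ'=3.1840 (straight) → pose (7.4052, 2.8334, 3.1840)
step 4: θ'=3.1840 (straight) → pose (6.4061, 2.7910, 3.1840)

(6.4061, 2.7910, 3.1840)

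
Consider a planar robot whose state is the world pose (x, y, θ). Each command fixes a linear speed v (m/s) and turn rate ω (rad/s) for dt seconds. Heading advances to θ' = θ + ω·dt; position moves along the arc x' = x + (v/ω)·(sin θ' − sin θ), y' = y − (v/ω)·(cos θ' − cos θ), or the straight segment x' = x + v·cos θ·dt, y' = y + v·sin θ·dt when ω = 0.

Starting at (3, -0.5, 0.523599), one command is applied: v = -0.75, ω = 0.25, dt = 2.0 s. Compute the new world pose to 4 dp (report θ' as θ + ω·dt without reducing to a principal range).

(1.9380, -1.5372, 1.0236)

θ' = 0.5236 + 0.25·2.0 = 1.0236
R = v/ω = -0.75/0.25 = -3.0000
x' = 3 + -3.0000·(sin 1.0236 − sin 0.5236) = 1.9380
y' = -0.5 − -3.0000·(cos 1.0236 − cos 0.5236) = -1.5372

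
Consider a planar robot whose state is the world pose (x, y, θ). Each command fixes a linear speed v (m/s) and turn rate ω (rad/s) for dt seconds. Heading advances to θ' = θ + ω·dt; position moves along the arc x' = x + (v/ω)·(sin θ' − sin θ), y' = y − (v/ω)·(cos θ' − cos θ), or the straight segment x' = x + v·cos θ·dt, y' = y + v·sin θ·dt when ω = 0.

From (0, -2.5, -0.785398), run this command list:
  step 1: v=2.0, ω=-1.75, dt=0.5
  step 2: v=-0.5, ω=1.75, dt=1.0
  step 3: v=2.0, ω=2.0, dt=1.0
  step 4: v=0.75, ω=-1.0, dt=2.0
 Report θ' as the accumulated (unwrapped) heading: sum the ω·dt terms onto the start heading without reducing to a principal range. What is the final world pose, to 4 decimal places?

(1.3831, -0.4895, 0.0896)

step 1: θ'=-1.6604 (R=-1.1429) → pose (0.3302, -3.4104, -1.6604)
step 2: θ'=0.0896 (R=-0.2857) → pose (0.0200, -3.1003, 0.0896)
step 3: θ'=2.0896 (R=1.0000) → pose (0.7989, -1.6084, 2.0896)
step 4: θ'=0.0896 (R=-0.7500) → pose (1.3831, -0.4895, 0.0896)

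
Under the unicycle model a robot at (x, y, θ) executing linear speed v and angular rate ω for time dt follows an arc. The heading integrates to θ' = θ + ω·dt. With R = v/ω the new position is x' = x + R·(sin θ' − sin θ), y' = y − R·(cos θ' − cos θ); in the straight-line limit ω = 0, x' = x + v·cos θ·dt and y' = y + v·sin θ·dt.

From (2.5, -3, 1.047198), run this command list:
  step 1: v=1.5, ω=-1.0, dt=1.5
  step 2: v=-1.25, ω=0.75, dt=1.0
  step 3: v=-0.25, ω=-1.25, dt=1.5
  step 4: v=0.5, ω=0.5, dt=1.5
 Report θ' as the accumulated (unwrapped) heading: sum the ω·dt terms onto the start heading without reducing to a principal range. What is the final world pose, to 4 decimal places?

(3.2430, -2.7971, -0.8278)

step 1: θ'=-0.4528 (R=-1.5000) → pose (4.4553, -2.4012, -0.4528)
step 2: θ'=0.2972 (R=-1.6667) → pose (3.2381, -2.3063, 0.2972)
step 3: θ'=-1.5778 (R=0.2000) → pose (2.9795, -2.1136, -1.5778)
step 4: θ'=-0.8278 (R=1.0000) → pose (3.2430, -2.7971, -0.8278)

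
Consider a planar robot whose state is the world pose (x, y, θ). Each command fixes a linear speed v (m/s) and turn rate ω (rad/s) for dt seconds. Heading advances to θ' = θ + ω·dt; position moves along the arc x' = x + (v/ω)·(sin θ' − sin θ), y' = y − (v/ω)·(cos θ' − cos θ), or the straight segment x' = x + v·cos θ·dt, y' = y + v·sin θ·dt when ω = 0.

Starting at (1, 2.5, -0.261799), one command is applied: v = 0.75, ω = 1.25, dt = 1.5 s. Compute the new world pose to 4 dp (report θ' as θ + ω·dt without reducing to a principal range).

(1.7548, 3.1050, 1.6132)

θ' = -0.2618 + 1.25·1.5 = 1.6132
R = v/ω = 0.75/1.25 = 0.6000
x' = 1 + 0.6000·(sin 1.6132 − sin -0.2618) = 1.7548
y' = 2.5 − 0.6000·(cos 1.6132 − cos -0.2618) = 3.1050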